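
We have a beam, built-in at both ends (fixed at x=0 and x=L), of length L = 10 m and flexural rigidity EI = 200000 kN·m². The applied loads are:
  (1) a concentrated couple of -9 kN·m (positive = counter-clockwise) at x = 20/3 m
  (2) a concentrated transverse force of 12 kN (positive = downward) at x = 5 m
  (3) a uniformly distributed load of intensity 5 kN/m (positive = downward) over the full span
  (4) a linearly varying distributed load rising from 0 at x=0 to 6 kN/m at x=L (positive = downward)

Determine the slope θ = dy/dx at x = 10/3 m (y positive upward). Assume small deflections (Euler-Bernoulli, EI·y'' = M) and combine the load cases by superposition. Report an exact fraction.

θ(10/3) = -259/810000 rad

Load 1 — applied couple M₀=-9 kN·m at a=20/3 m (b=L-a=10/3):
  θ_1 = (R_Ax²/2 - M_Ax)/EI  [x≤a] with R_A=-6/5, M_A=-3 = ((-6/5)·(10/3)²/2 - (-3)·(10/3))/200000 = 1/60000 rad
Load 2 — point force P=12 kN at a=5 m (b=L-a=5):
  θ_2 = -Pb²x(2aL-(3a+b)x)/(2L³EI)  [x≤a] = -12·5²·(10/3)·(2·5·10-(3·5+5)·(10/3))/(2·10³·200000) = -1/12000 rad
Load 3 — uniform load w=5 kN/m over full span:
  θ_3 = -wx(L-x)(L-2x)/(12EI) = -5·(10/3)·(10-(10/3))·(10-2·(10/3))/(12·200000) = -1/6480 rad
Load 4 — triangular load w₀=6 kN/m (0→w₀ over full span):
  θ_4 = -w₀(2x(L-x)(L-2x)(x+2L)+x²(L-x)²)/(120LEI) = -6·(2·(10/3)·(10-(10/3))·(10-2·(10/3))·((10/3)+2·10)+(10/3)²·(10-(10/3))²)/(120·10·200000) = -1/10125 rad
Superposition: θ = Σ θ_i = -259/810000 rad ≈ -0.000320 rad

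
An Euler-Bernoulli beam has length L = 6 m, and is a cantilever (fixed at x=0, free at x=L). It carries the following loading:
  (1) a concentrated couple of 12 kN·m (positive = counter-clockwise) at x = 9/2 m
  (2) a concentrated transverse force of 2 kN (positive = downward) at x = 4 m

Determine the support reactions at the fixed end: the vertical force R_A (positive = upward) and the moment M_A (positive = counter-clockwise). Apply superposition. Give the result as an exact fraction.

Load 1 — applied couple M₀=12 kN·m at a=9/2 m (b=L-a=3/2):
  R_A = 0 kN
  M_A = -M₀ = -12 kN·m
Load 2 — point force P=2 kN at a=4 m (b=L-a=2):
  R_A = P = 2 kN
  M_A = Pa = 2·4 = 8 kN·m
Superposition: R_A = 2 kN, M_A = -4 kN·m

R_A = 2 kN, M_A = -4 kN·m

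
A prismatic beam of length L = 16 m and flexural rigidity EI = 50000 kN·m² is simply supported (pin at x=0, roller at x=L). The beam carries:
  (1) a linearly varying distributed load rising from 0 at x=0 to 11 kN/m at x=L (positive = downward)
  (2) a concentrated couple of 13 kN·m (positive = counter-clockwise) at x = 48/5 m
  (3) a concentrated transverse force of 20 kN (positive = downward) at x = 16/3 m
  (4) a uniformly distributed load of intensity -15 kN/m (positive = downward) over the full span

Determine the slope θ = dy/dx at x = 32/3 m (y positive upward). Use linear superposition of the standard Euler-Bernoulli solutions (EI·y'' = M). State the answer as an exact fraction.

θ(32/3) = -484799/37968750 rad

Load 1 — triangular load w₀=11 kN/m (0→w₀ over full span):
  θ_1 = -w₀(7L⁴-30L²x²+15x⁴)/(360LEI) = -11·(7·16⁴-30·16²·(32/3)²+15·(32/3)⁴)/(360·16·50000) = 32032/3796875 rad
Load 2 — applied couple M₀=13 kN·m at a=48/5 m (b=L-a=32/5):
  θ_2 = (M₀x²/(2L)-M₀(x-a)+C₁)/EI  [x>a] with C₁=M₀(3b²-L²)/(6L)=-1352/75 = (13·(32/3)²/(2·16)-13·((32/3)-(48/5))+(-1352/75))/50000 = 403/1406250 rad
Load 3 — point force P=20 kN at a=16/3 m (b=L-a=32/3):
  θ_3 = -Pa(2L²-6Lx+3x²+a²)/(6LEI)  [x>a] = -20·(16/3)·(2·16²-6·16·(32/3)+3·(32/3)²+(16/3)²)/(6·16·50000) = 32/10125 rad
Load 4 — uniform load w=-15 kN/m over full span:
  θ_4 = -w(L³-6Lx²+4x³)/(24EI) = -(-15)·(16³-6·16·(32/3)²+4·(32/3)³)/(24·50000) = -416/16875 rad
Superposition: θ = Σ θ_i = -484799/37968750 rad ≈ -0.012768 rad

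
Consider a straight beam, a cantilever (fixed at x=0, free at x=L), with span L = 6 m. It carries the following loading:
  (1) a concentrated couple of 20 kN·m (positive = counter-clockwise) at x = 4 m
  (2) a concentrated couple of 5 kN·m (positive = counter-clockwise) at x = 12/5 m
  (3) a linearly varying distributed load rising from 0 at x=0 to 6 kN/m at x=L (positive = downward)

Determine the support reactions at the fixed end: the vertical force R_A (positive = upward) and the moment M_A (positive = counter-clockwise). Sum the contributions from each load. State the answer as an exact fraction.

Load 1 — applied couple M₀=20 kN·m at a=4 m (b=L-a=2):
  R_A = 0 kN
  M_A = -M₀ = -20 kN·m
Load 2 — applied couple M₀=5 kN·m at a=12/5 m (b=L-a=18/5):
  R_A = 0 kN
  M_A = -M₀ = -5 kN·m
Load 3 — triangular load w₀=6 kN/m (0→w₀ over full span):
  R_A = w₀L/2 = 6·6/2 = 18 kN
  M_A = w₀L²/3 = 6·6²/3 = 72 kN·m
Superposition: R_A = 18 kN, M_A = 47 kN·m

R_A = 18 kN, M_A = 47 kN·m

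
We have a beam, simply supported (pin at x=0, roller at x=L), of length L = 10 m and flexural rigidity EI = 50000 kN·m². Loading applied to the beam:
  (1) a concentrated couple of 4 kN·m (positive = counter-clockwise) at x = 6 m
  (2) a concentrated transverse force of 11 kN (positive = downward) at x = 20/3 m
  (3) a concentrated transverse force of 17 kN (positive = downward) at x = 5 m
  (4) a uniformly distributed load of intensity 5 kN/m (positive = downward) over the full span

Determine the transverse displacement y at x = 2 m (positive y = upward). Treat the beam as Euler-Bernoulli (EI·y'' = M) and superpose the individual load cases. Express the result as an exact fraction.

y(2) = -565369/40500000 m

Load 1 — applied couple M₀=4 kN·m at a=6 m (b=L-a=4):
  y_1 = (M₀x³/(6L)+C₁x)/EI  [x≤a] with C₁=M₀(3b²-L²)/(6L)=-52/15 = (4·2³/(6·10)+(-52/15)·2)/50000 = -2/15625 m
Load 2 — point force P=11 kN at a=20/3 m (b=L-a=10/3):
  y_2 = -Pbx(L²-b²-x²)/(6LEI)  [x≤a] = -11·(10/3)·2·(10²-(10/3)²-2²)/(6·10·50000) = -2101/1012500 m
Load 3 — point force P=17 kN at a=5 m (b=L-a=5):
  y_3 = -Pbx(L²-b²-x²)/(6LEI)  [x≤a] = -17·5·2·(10²-5²-2²)/(6·10·50000) = -1207/300000 m
Load 4 — uniform load w=5 kN/m over full span:
  y_4 = -wx(L³-2Lx²+x³)/(24EI) = -5·2·(10³-2·10·2²+2³)/(24·50000) = -29/3750 m
Superposition: y = Σ y_i = -565369/40500000 m ≈ -0.013960 m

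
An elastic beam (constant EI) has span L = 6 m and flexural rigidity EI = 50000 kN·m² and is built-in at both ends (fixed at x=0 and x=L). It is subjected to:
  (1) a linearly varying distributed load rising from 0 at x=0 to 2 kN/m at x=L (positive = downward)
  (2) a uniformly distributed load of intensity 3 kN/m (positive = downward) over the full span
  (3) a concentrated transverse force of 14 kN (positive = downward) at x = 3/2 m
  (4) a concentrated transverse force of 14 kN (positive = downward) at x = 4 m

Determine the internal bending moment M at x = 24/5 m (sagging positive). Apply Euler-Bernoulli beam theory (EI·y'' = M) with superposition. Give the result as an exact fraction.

M(24/5) = -3153/2000 kN·m

Load 1 — triangular load w₀=2 kN/m (0→w₀ over full span):
  M_1 = 3w₀Lx/20 - w₀L²/30 - w₀x³/(6L) = 3·2·6·(24/5)/20 - 2·6²/30 - 2·(24/5)³/(6·6) = 12/125 kN·m
Load 2 — uniform load w=3 kN/m over full span:
  M_2 = wLx/2 - wL²/12 - wx²/2 = 3·6·(24/5)/2 - 3·6²/12 - 3·(24/5)²/2 = -9/25 kN·m
Load 3 — point force P=14 kN at a=3/2 m (b=L-a=9/2):
  M_3 = Pa²(a+3b)(L-x)/L³ - Pa²b/L²  [x>a] = 14·(3/2)²·((3/2)+3·(9/2))·(6-(24/5))/6³ - 14·(3/2)²·(9/2)/6² = -21/16 kN·m
Load 4 — point force P=14 kN at a=4 m (b=L-a=2):
  M_4 = Pa²(a+3b)(L-x)/L³ - Pa²b/L²  [x>a] = 14·4²·(4+3·2)·(6-(24/5))/6³ - 14·4²·2/6² = 0 kN·m
Superposition: M = Σ M_i = -3153/2000 kN·m ≈ -1.576500 kN·m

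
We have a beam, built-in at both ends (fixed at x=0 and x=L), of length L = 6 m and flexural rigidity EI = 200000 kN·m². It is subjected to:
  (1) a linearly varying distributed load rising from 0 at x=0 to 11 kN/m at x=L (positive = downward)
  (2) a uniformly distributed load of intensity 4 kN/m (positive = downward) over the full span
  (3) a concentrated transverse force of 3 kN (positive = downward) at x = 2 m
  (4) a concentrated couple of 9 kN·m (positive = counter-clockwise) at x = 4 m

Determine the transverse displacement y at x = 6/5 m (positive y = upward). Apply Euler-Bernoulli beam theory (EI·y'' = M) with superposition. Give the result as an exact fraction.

Load 1 — triangular load w₀=11 kN/m (0→w₀ over full span):
  y_1 = -w₀x²(L-x)²(x+2L)/(120LEI) = -11·(6/5)²·(6-(6/5))²·((6/5)+2·6)/(120·6·200000) = -3267/97656250 m
Load 2 — uniform load w=4 kN/m over full span:
  y_2 = -wx²(L-x)²/(24EI) = -4·(6/5)²·(6-(6/5))²/(24·200000) = -54/1953125 m
Load 3 — point force P=3 kN at a=2 m (b=L-a=4):
  y_3 = -Pb²x²(3aL-(3a+b)x)/(6L³EI)  [x≤a] = -3·4²·(6/5)²·(3·2·6-(3·2+4)·(6/5))/(6·6³·200000) = -1/156250 m
Load 4 — applied couple M₀=9 kN·m at a=4 m (b=L-a=2):
  y_4 = (R_Ax³/6 - M_Ax²/2)/EI  [x≤a] with R_A=2, M_A=3 = (2·(6/5)³/6 - 3·(6/5)²/2)/200000 = -99/12500000 m
Superposition: y = Σ y_i = -117847/1562500000 m ≈ -0.000075 m

y(6/5) = -117847/1562500000 m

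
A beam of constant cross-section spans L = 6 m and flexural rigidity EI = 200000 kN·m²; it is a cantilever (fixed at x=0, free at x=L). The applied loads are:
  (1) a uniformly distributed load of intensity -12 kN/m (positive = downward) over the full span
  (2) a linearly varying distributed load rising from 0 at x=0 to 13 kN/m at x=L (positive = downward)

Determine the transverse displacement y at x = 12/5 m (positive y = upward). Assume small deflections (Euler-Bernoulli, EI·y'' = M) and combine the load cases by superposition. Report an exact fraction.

Load 1 — uniform load w=-12 kN/m over full span:
  y_1 = -wx²(x²-4Lx+6L²)/(24EI) = -(-12)·(12/5)²·((12/5)²-4·6·(12/5)+6·6²)/(24·200000) = 4617/1953125 m
Load 2 — triangular load w₀=13 kN/m (0→w₀ over full span):
  y_2 = (w₀Lx³/12-w₀L²x²/6-w₀x⁵/(120L))/EI = (13·6·(12/5)³/12-13·6²·(12/5)²/6-13·(12/5)⁵/(120·6))/200000 = -88101/48828125 m
Superposition: y = Σ y_i = 27324/48828125 m ≈ 0.000560 m

y(12/5) = 27324/48828125 m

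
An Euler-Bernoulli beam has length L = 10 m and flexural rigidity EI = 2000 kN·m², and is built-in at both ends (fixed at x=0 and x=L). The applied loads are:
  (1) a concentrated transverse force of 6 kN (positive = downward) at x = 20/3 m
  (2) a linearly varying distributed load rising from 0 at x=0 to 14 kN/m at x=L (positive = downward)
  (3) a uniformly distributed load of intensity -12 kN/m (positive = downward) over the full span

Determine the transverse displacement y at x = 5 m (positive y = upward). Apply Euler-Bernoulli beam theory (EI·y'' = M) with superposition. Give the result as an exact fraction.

y(5) = 185/3456 m

Load 1 — point force P=6 kN at a=20/3 m (b=L-a=10/3):
  y_1 = -Pb²x²(3aL-(3a+b)x)/(6L³EI)  [x≤a] = -6·(10/3)²·5²·(3·(20/3)·10-(3·(20/3)+(10/3))·5)/(6·10³·2000) = -5/432 m
Load 2 — triangular load w₀=14 kN/m (0→w₀ over full span):
  y_2 = -w₀x²(L-x)²(x+2L)/(120LEI) = -14·5²·(10-5)²·(5+2·10)/(120·10·2000) = -35/384 m
Load 3 — uniform load w=-12 kN/m over full span:
  y_3 = -wx²(L-x)²/(24EI) = -(-12)·5²·(10-5)²/(24·2000) = 5/32 m
Superposition: y = Σ y_i = 185/3456 m ≈ 0.053530 m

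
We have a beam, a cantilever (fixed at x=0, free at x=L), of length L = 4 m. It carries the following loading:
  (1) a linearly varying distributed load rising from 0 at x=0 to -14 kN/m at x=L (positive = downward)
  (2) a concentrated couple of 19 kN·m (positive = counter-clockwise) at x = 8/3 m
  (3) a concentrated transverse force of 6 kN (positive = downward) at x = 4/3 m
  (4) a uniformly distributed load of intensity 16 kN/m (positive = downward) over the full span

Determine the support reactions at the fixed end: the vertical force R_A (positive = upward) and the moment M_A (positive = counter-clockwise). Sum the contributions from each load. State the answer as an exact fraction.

Load 1 — triangular load w₀=-14 kN/m (0→w₀ over full span):
  R_A = w₀L/2 = (-14)·4/2 = -28 kN
  M_A = w₀L²/3 = (-14)·4²/3 = -224/3 kN·m
Load 2 — applied couple M₀=19 kN·m at a=8/3 m (b=L-a=4/3):
  R_A = 0 kN
  M_A = -M₀ = -19 kN·m
Load 3 — point force P=6 kN at a=4/3 m (b=L-a=8/3):
  R_A = P = 6 kN
  M_A = Pa = 6·(4/3) = 8 kN·m
Load 4 — uniform load w=16 kN/m over full span:
  R_A = wL = 16·4 = 64 kN
  M_A = wL²/2 = 16·4²/2 = 128 kN·m
Superposition: R_A = 42 kN, M_A = 127/3 kN·m

R_A = 42 kN, M_A = 127/3 kN·m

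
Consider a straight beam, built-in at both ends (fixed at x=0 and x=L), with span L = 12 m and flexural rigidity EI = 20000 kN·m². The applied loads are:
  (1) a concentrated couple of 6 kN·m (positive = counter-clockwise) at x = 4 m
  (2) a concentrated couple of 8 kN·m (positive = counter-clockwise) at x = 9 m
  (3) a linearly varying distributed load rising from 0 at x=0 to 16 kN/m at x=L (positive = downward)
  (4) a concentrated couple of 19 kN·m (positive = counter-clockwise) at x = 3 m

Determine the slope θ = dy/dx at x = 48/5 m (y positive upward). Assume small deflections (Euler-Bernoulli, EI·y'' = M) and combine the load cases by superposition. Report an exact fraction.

Load 1 — applied couple M₀=6 kN·m at a=4 m (b=L-a=8):
  θ_1 = (R_Ax²/2 - M_Ax - M₀(x-a))/EI  [x>a] with R_A=2/3, M_A=0 = ((2/3)·(48/5)²/2 - 0·(48/5) - 6·((48/5)-4))/20000 = -9/62500 rad
Load 2 — applied couple M₀=8 kN·m at a=9 m (b=L-a=3):
  θ_2 = (R_Ax²/2 - M_Ax - M₀(x-a))/EI  [x>a] with R_A=3/4, M_A=5/2 = ((3/4)·(48/5)²/2 - (5/2)·(48/5) - 8·((48/5)-9))/20000 = 9/31250 rad
Load 3 — triangular load w₀=16 kN/m (0→w₀ over full span):
  θ_3 = -w₀(2x(L-x)(L-2x)(x+2L)+x²(L-x)²)/(120LEI) = -16·(2·(48/5)·(12-(48/5))·(12-2·(48/5))·((48/5)+2·12)+(48/5)²·(12-(48/5))²)/(120·12·20000) = 2304/390625 rad
Load 4 — applied couple M₀=19 kN·m at a=3 m (b=L-a=9):
  θ_4 = (R_Ax²/2 - M_Ax - M₀(x-a))/EI  [x>a] with R_A=57/32, M_A=-57/16 = ((57/32)·(48/5)²/2 - (-57/16)·(48/5) - 19·((48/5)-3))/20000 = -57/125000 rad
Superposition: θ = Σ θ_i = 17457/3125000 rad ≈ 0.005586 rad

θ(48/5) = 17457/3125000 rad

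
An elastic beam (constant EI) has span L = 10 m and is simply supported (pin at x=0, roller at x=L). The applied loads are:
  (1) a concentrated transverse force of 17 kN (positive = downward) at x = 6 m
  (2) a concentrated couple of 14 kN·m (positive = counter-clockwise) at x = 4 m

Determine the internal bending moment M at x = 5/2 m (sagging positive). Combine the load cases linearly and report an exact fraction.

M(5/2) = 41/2 kN·m

Load 1 — point force P=17 kN at a=6 m (b=L-a=4):
  M_1 = Pbx/L  [x≤a] = 17·4·(5/2)/10 = 17 kN·m
Load 2 — applied couple M₀=14 kN·m at a=4 m (b=L-a=6):
  M_2 = M₀x/L  [x≤a] = 14·(5/2)/10 = 7/2 kN·m
Superposition: M = Σ M_i = 41/2 kN·m ≈ 20.500000 kN·m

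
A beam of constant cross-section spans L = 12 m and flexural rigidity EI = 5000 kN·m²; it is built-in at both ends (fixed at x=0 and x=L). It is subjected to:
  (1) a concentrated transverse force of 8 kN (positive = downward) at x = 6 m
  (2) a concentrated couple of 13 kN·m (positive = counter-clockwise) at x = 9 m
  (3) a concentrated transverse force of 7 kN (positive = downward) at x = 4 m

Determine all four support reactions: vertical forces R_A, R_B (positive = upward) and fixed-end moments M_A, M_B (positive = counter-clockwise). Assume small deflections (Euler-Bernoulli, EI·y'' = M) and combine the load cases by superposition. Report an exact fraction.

Load 1 — point force P=8 kN at a=6 m (b=L-a=6):
  R_A = Pb²(3a+b)/L³ = 8·6²·(3·6+6)/12³ = 4 kN
  M_A = Pab²/L² = 8·6·6²/12² = 12 kN·m
  R_B = Pa²(a+3b)/L³ = 8·6²·(6+3·6)/12³ = 4 kN
  M_B = -Pa²b/L² = -8·6²·6/12² = -12 kN·m
Load 2 — applied couple M₀=13 kN·m at a=9 m (b=L-a=3):
  R_A = 6M₀ab/L³ = 6·13·9·3/12³ = 39/32 kN
  M_A = M₀b(2a-b)/L² = 13·3·(2·9-3)/12² = 65/16 kN·m
  R_B = -6M₀ab/L³ = -6·13·9·3/12³ = -39/32 kN
  M_B = M₀a(2b-a)/L² = 13·9·(2·3-9)/12² = -39/16 kN·m
Load 3 — point force P=7 kN at a=4 m (b=L-a=8):
  R_A = Pb²(3a+b)/L³ = 7·8²·(3·4+8)/12³ = 140/27 kN
  M_A = Pab²/L² = 7·4·8²/12² = 112/9 kN·m
  R_B = Pa²(a+3b)/L³ = 7·4²·(4+3·8)/12³ = 49/27 kN
  M_B = -Pa²b/L² = -7·4²·8/12² = -56/9 kN·m
Superposition: R_A = 8989/864 kN, M_A = 4105/144 kN·m, R_B = 3971/864 kN, M_B = -2975/144 kN·m

R_A = 8989/864 kN, M_A = 4105/144 kN·m, R_B = 3971/864 kN, M_B = -2975/144 kN·m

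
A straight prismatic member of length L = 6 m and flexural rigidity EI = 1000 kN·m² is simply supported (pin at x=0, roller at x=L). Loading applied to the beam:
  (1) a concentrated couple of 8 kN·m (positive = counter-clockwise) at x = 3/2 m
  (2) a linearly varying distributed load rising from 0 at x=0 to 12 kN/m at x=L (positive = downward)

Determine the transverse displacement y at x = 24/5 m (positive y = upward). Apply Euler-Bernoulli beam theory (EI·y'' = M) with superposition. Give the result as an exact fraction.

Load 1 — applied couple M₀=8 kN·m at a=3/2 m (b=L-a=9/2):
  y_1 = (M₀x³/(6L)-M₀(x-a)²/2+C₁x)/EI  [x>a] with C₁=M₀(3b²-L²)/(6L)=11/2 = (8·(24/5)³/(6·6)-8·((24/5)-(3/2))²/2+(11/2)·(24/5))/1000 = 927/125000 m
Load 2 — triangular load w₀=12 kN/m (0→w₀ over full span):
  y_2 = -w₀x(7L⁴-10L²x²+3x⁴)/(360LEI) = -12·(24/5)·(7·6⁴-10·6²·(24/5)²+3·(24/5)⁴)/(360·6·1000) = -123444/1953125 m
Superposition: y = Σ y_i = -871677/15625000 m ≈ -0.055787 m

y(24/5) = -871677/15625000 m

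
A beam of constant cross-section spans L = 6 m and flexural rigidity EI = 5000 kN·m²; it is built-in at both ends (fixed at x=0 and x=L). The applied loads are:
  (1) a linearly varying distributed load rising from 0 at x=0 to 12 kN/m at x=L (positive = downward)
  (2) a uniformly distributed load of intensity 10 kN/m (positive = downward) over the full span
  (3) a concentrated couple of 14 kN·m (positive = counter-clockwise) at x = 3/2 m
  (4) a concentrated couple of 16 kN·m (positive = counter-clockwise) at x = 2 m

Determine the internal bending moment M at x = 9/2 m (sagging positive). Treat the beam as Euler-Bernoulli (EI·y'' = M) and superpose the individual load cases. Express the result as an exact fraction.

M(9/2) = 641/80 kN·m

Load 1 — triangular load w₀=12 kN/m (0→w₀ over full span):
  M_1 = 3w₀Lx/20 - w₀L²/30 - w₀x³/(6L) = 3·12·6·(9/2)/20 - 12·6²/30 - 12·(9/2)³/(6·6) = 153/40 kN·m
Load 2 — uniform load w=10 kN/m over full span:
  M_2 = wLx/2 - wL²/12 - wx²/2 = 10·6·(9/2)/2 - 10·6²/12 - 10·(9/2)²/2 = 15/4 kN·m
Load 3 — applied couple M₀=14 kN·m at a=3/2 m (b=L-a=9/2):
  M_3 = R_Ax - M_A - M₀  [x>a] with R_A=21/8, M_A=-21/8 = (21/8)·(9/2) - (-21/8) - 14 = 7/16 kN·m
Load 4 — applied couple M₀=16 kN·m at a=2 m (b=L-a=4):
  M_4 = R_Ax - M_A - M₀  [x>a] with R_A=32/9, M_A=0 = (32/9)·(9/2) - 0 - 16 = 0 kN·m
Superposition: M = Σ M_i = 641/80 kN·m ≈ 8.012500 kN·m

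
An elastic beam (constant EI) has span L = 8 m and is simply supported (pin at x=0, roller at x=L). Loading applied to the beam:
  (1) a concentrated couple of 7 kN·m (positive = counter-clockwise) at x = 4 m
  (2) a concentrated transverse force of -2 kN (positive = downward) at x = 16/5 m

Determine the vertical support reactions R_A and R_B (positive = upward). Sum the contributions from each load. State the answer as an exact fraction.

Load 1 — applied couple M₀=7 kN·m at a=4 m (b=L-a=4):
  R_A = M₀/L = 7/8 kN
  R_B = -M₀/L = -7/8 kN
Load 2 — point force P=-2 kN at a=16/5 m (b=L-a=24/5):
  R_A = Pb/L = (-2)·(24/5)/8 = -6/5 kN
  R_B = Pa/L = (-2)·(16/5)/8 = -4/5 kN
Superposition: R_A = -13/40 kN, R_B = -67/40 kN

R_A = -13/40 kN, R_B = -67/40 kN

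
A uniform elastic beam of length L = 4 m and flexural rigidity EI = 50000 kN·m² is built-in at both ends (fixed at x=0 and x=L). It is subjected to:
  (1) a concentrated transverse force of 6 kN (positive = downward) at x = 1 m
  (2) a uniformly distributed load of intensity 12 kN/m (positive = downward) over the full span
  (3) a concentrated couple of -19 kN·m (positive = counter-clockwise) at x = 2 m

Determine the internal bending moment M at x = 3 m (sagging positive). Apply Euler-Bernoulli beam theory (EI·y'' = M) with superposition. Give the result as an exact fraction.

Load 1 — point force P=6 kN at a=1 m (b=L-a=3):
  M_1 = Pa²(a+3b)(L-x)/L³ - Pa²b/L²  [x>a] = 6·1²·(1+3·3)·(4-3)/4³ - 6·1²·3/4² = -3/16 kN·m
Load 2 — uniform load w=12 kN/m over full span:
  M_2 = wLx/2 - wL²/12 - wx²/2 = 12·4·3/2 - 12·4²/12 - 12·3²/2 = 2 kN·m
Load 3 — applied couple M₀=-19 kN·m at a=2 m (b=L-a=2):
  M_3 = R_Ax - M_A - M₀  [x>a] with R_A=-57/8, M_A=-19/4 = (-57/8)·3 - (-19/4) - (-19) = 19/8 kN·m
Superposition: M = Σ M_i = 67/16 kN·m ≈ 4.187500 kN·m

M(3) = 67/16 kN·m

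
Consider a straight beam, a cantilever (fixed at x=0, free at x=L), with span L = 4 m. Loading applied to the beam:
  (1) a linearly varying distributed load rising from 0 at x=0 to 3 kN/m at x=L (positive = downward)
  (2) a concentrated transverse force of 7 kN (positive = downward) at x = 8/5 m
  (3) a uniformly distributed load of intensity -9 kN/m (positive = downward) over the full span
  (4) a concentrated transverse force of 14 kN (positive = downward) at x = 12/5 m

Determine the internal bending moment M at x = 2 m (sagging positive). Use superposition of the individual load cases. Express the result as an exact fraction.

M(2) = 37/5 kN·m

Load 1 — triangular load w₀=3 kN/m (0→w₀ over full span):
  M_1 = w₀Lx/2 - w₀L²/3 - w₀x³/(6L) = 3·4·2/2 - 3·4²/3 - 3·2³/(6·4) = -5 kN·m
Load 2 — point force P=7 kN at a=8/5 m (b=L-a=12/5):
  M_2 = 0  [x>a] = 0 kN·m
Load 3 — uniform load w=-9 kN/m over full span:
  M_3 = -w(L-x)²/2 = -(-9)·(4-2)²/2 = 18 kN·m
Load 4 — point force P=14 kN at a=12/5 m (b=L-a=8/5):
  M_4 = -P(a-x)  [x≤a] = -14·((12/5)-2) = -28/5 kN·m
Superposition: M = Σ M_i = 37/5 kN·m ≈ 7.400000 kN·m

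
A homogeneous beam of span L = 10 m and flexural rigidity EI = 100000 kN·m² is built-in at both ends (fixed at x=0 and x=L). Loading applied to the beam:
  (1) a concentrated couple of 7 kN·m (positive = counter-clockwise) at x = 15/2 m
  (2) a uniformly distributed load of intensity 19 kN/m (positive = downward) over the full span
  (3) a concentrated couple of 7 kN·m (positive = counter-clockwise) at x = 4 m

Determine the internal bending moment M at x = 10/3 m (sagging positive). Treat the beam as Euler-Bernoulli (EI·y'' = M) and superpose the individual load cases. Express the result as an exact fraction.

Load 1 — applied couple M₀=7 kN·m at a=15/2 m (b=L-a=5/2):
  M_1 = R_Ax - M_A  [x≤a] with R_A=63/80, M_A=35/16 = (63/80)·(10/3) - (35/16) = 7/16 kN·m
Load 2 — uniform load w=19 kN/m over full span:
  M_2 = wLx/2 - wL²/12 - wx²/2 = 19·10·(10/3)/2 - 19·10²/12 - 19·(10/3)²/2 = 475/9 kN·m
Load 3 — applied couple M₀=7 kN·m at a=4 m (b=L-a=6):
  M_3 = R_Ax - M_A  [x≤a] with R_A=126/125, M_A=21/25 = (126/125)·(10/3) - (21/25) = 63/25 kN·m
Superposition: M = Σ M_i = 200647/3600 kN·m ≈ 55.735278 kN·m

M(10/3) = 200647/3600 kN·m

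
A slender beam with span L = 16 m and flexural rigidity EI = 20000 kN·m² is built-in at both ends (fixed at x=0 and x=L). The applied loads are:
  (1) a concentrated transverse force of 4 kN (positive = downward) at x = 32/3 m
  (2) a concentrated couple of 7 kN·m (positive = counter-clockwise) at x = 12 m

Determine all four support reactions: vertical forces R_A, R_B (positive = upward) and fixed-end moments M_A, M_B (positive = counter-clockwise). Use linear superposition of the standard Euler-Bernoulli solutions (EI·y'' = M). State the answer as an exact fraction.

R_A = 5285/3456 kN, M_A = 2993/432 kN·m, R_B = 8539/3456 kN, M_B = -4663/432 kN·m

Load 1 — point force P=4 kN at a=32/3 m (b=L-a=16/3):
  R_A = Pb²(3a+b)/L³ = 4·(16/3)²·(3·(32/3)+(16/3))/16³ = 28/27 kN
  M_A = Pab²/L² = 4·(32/3)·(16/3)²/16² = 128/27 kN·m
  R_B = Pa²(a+3b)/L³ = 4·(32/3)²·((32/3)+3·(16/3))/16³ = 80/27 kN
  M_B = -Pa²b/L² = -4·(32/3)²·(16/3)/16² = -256/27 kN·m
Load 2 — applied couple M₀=7 kN·m at a=12 m (b=L-a=4):
  R_A = 6M₀ab/L³ = 6·7·12·4/16³ = 63/128 kN
  M_A = M₀b(2a-b)/L² = 7·4·(2·12-4)/16² = 35/16 kN·m
  R_B = -6M₀ab/L³ = -6·7·12·4/16³ = -63/128 kN
  M_B = M₀a(2b-a)/L² = 7·12·(2·4-12)/16² = -21/16 kN·m
Superposition: R_A = 5285/3456 kN, M_A = 2993/432 kN·m, R_B = 8539/3456 kN, M_B = -4663/432 kN·m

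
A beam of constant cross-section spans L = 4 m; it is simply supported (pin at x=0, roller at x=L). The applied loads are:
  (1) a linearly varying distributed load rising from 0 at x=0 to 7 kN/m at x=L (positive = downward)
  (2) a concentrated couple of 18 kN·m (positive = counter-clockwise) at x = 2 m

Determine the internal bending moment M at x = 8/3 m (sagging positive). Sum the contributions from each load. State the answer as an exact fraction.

M(8/3) = 74/81 kN·m

Load 1 — triangular load w₀=7 kN/m (0→w₀ over full span):
  M_1 = w₀Lx/6 - w₀x³/(6L) = 7·4·(8/3)/6 - 7·(8/3)³/(6·4) = 560/81 kN·m
Load 2 — applied couple M₀=18 kN·m at a=2 m (b=L-a=2):
  M_2 = M₀x/L - M₀  [x>a] = 18·(8/3)/4 - 18 = -6 kN·m
Superposition: M = Σ M_i = 74/81 kN·m ≈ 0.913580 kN·m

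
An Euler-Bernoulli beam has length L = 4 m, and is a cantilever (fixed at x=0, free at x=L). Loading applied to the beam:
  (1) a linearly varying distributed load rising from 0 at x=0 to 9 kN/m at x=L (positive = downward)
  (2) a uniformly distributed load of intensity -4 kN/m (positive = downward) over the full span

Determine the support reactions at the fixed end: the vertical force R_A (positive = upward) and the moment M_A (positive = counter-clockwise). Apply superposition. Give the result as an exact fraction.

Load 1 — triangular load w₀=9 kN/m (0→w₀ over full span):
  R_A = w₀L/2 = 9·4/2 = 18 kN
  M_A = w₀L²/3 = 9·4²/3 = 48 kN·m
Load 2 — uniform load w=-4 kN/m over full span:
  R_A = wL = (-4)·4 = -16 kN
  M_A = wL²/2 = (-4)·4²/2 = -32 kN·m
Superposition: R_A = 2 kN, M_A = 16 kN·m

R_A = 2 kN, M_A = 16 kN·m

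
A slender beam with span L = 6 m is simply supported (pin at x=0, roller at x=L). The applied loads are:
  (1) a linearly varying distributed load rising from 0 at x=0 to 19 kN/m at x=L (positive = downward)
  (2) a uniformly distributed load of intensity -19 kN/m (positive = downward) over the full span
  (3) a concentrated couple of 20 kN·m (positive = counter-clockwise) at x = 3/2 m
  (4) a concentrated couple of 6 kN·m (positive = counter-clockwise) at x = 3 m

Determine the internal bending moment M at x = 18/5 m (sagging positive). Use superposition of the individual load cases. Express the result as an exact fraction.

Load 1 — triangular load w₀=19 kN/m (0→w₀ over full span):
  M_1 = w₀Lx/6 - w₀x³/(6L) = 19·6·(18/5)/6 - 19·(18/5)³/(6·6) = 5472/125 kN·m
Load 2 — uniform load w=-19 kN/m over full span:
  M_2 = wx(L-x)/2 = (-19)·(18/5)·(6-(18/5))/2 = -2052/25 kN·m
Load 3 — applied couple M₀=20 kN·m at a=3/2 m (b=L-a=9/2):
  M_3 = M₀x/L - M₀  [x>a] = 20·(18/5)/6 - 20 = -8 kN·m
Load 4 — applied couple M₀=6 kN·m at a=3 m (b=L-a=3):
  M_4 = M₀x/L - M₀  [x>a] = 6·(18/5)/6 - 6 = -12/5 kN·m
Superposition: M = Σ M_i = -6088/125 kN·m ≈ -48.704000 kN·m

M(18/5) = -6088/125 kN·m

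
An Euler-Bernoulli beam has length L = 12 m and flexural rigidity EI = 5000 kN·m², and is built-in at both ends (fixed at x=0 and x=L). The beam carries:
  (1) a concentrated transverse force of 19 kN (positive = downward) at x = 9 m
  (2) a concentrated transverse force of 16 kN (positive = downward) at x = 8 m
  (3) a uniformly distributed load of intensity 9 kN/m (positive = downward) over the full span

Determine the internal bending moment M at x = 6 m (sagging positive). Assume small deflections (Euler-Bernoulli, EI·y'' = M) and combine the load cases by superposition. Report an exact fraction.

Load 1 — point force P=19 kN at a=9 m (b=L-a=3):
  M_1 = Pb²(3a+b)x/L³ - Pab²/L²  [x≤a] = 19·3²·(3·9+3)·6/12³ - 19·9·3²/12² = 57/8 kN·m
Load 2 — point force P=16 kN at a=8 m (b=L-a=4):
  M_2 = Pb²(3a+b)x/L³ - Pab²/L²  [x≤a] = 16·4²·(3·8+4)·6/12³ - 16·8·4²/12² = 32/3 kN·m
Load 3 — uniform load w=9 kN/m over full span:
  M_3 = wLx/2 - wL²/12 - wx²/2 = 9·12·6/2 - 9·12²/12 - 9·6²/2 = 54 kN·m
Superposition: M = Σ M_i = 1723/24 kN·m ≈ 71.791667 kN·m

M(6) = 1723/24 kN·m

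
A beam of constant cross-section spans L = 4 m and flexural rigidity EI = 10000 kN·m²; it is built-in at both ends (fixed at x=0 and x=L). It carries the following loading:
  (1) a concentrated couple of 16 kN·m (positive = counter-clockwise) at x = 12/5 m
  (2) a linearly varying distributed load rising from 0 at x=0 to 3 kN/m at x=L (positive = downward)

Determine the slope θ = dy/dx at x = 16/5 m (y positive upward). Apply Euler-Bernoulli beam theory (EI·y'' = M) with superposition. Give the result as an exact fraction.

Load 1 — applied couple M₀=16 kN·m at a=12/5 m (b=L-a=8/5):
  θ_1 = (R_Ax²/2 - M_Ax - M₀(x-a))/EI  [x>a] with R_A=144/25, M_A=128/25 = ((144/25)·(16/5)²/2 - (128/25)·(16/5) - 16·((16/5)-(12/5)))/10000 = 12/390625 rad
Load 2 — triangular load w₀=3 kN/m (0→w₀ over full span):
  θ_2 = -w₀(2x(L-x)(L-2x)(x+2L)+x²(L-x)²)/(120LEI) = -3·(2·(16/5)·(4-(16/5))·(4-2·(16/5))·((16/5)+2·4)+(16/5)²·(4-(16/5))²)/(120·4·10000) = 32/390625 rad
Superposition: θ = Σ θ_i = 44/390625 rad ≈ 0.000113 rad

θ(16/5) = 44/390625 rad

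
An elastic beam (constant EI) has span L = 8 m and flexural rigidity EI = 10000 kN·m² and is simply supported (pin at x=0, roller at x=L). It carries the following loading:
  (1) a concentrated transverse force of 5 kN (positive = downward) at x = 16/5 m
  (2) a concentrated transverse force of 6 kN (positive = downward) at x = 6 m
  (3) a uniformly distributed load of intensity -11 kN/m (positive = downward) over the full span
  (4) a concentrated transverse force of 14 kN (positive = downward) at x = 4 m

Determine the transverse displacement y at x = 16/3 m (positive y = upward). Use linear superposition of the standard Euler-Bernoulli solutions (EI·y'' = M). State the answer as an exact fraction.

Load 1 — point force P=5 kN at a=16/5 m (b=L-a=24/5):
  y_1 = -Pa(L-x)(2Lx-a²-x²)/(6LEI)  [x>a] = -5·(16/5)·(8-(16/3))·(2·8·(16/3)-(16/5)²-(16/3)²)/(6·8·10000) = -5248/1265625 m
Load 2 — point force P=6 kN at a=6 m (b=L-a=2):
  y_2 = -Pbx(L²-b²-x²)/(6LEI)  [x≤a] = -6·2·(16/3)·(8²-2²-(16/3)²)/(6·8·10000) = -71/16875 m
Load 3 — uniform load w=-11 kN/m over full span:
  y_3 = -wx(L³-2Lx²+x³)/(24EI) = -(-11)·(16/3)·(8³-2·8·(16/3)²+(16/3)³)/(24·10000) = 7744/151875 m
Load 4 — point force P=14 kN at a=4 m (b=L-a=4):
  y_4 = -Pa(L-x)(2Lx-a²-x²)/(6LEI)  [x>a] = -14·4·(8-(16/3))·(2·8·(16/3)-4²-(16/3)²)/(6·8·10000) = -644/50625 m
Superposition: y = Σ y_i = 113581/3796875 m ≈ 0.029914 m

y(16/3) = 113581/3796875 m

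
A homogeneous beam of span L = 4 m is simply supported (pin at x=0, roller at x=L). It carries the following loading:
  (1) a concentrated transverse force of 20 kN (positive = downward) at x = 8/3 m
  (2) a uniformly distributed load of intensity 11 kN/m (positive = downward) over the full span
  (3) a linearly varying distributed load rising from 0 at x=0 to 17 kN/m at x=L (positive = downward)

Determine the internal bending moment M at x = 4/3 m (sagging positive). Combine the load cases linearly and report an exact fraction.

Load 1 — point force P=20 kN at a=8/3 m (b=L-a=4/3):
  M_1 = Pbx/L  [x≤a] = 20·(4/3)·(4/3)/4 = 80/9 kN·m
Load 2 — uniform load w=11 kN/m over full span:
  M_2 = wx(L-x)/2 = 11·(4/3)·(4-(4/3))/2 = 176/9 kN·m
Load 3 — triangular load w₀=17 kN/m (0→w₀ over full span):
  M_3 = w₀Lx/6 - w₀x³/(6L) = 17·4·(4/3)/6 - 17·(4/3)³/(6·4) = 1088/81 kN·m
Superposition: M = Σ M_i = 3392/81 kN·m ≈ 41.876543 kN·m

M(4/3) = 3392/81 kN·m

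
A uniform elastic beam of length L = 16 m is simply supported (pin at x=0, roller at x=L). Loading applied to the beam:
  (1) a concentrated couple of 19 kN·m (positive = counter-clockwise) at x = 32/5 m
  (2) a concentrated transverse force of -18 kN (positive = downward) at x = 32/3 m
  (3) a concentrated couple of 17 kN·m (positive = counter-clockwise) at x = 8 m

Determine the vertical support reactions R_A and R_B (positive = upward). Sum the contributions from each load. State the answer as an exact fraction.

R_A = -15/4 kN, R_B = -57/4 kN

Load 1 — applied couple M₀=19 kN·m at a=32/5 m (b=L-a=48/5):
  R_A = M₀/L = 19/16 kN
  R_B = -M₀/L = -19/16 kN
Load 2 — point force P=-18 kN at a=32/3 m (b=L-a=16/3):
  R_A = Pb/L = (-18)·(16/3)/16 = -6 kN
  R_B = Pa/L = (-18)·(32/3)/16 = -12 kN
Load 3 — applied couple M₀=17 kN·m at a=8 m (b=L-a=8):
  R_A = M₀/L = 17/16 kN
  R_B = -M₀/L = -17/16 kN
Superposition: R_A = -15/4 kN, R_B = -57/4 kN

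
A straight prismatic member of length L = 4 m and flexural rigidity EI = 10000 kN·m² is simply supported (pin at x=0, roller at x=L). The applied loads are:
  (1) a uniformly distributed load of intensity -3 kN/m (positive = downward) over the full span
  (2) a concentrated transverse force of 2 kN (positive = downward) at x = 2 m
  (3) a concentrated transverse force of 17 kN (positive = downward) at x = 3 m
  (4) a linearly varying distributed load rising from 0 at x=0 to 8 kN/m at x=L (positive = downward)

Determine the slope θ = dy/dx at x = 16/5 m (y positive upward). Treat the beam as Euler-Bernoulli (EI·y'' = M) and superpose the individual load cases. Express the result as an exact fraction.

Load 1 — uniform load w=-3 kN/m over full span:
  θ_1 = -w(L³-6Lx²+4x³)/(24EI) = -(-3)·(4³-6·4·(16/5)²+4·(16/5)³)/(24·10000) = -99/156250 rad
Load 2 — point force P=2 kN at a=2 m (b=L-a=2):
  θ_2 = -Pa(2L²-6Lx+3x²+a²)/(6LEI)  [x>a] = -2·2·(2·4²-6·4·(16/5)+3·(16/5)²+2²)/(6·4·10000) = 21/125000 rad
Load 3 — point force P=17 kN at a=3 m (b=L-a=1):
  θ_3 = -Pa(2L²-6Lx+3x²+a²)/(6LEI)  [x>a] = -17·3·(2·4²-6·4·(16/5)+3·(16/5)²+3²)/(6·4·10000) = 2159/2000000 rad
Load 4 — triangular load w₀=8 kN/m (0→w₀ over full span):
  θ_4 = -w₀(7L⁴-30L²x²+15x⁴)/(360LEI) = -8·(7·4⁴-30·4²·(16/5)²+15·(16/5)⁴)/(360·4·10000) = 3028/3515625 rad
Superposition: θ = Σ θ_i = 663839/450000000 rad ≈ 0.001475 rad

θ(16/5) = 663839/450000000 rad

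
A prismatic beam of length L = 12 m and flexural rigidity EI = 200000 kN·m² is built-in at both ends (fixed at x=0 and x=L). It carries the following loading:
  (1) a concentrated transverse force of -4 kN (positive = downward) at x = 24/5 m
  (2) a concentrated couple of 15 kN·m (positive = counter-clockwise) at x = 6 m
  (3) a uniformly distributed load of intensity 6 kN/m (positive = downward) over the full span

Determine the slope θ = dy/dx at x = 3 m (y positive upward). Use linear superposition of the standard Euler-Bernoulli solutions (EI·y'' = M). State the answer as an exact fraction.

Load 1 — point force P=-4 kN at a=24/5 m (b=L-a=36/5):
  θ_1 = -Pb²x(2aL-(3a+b)x)/(2L³EI)  [x≤a] = -(-4)·(36/5)²·3·(2·(24/5)·12-(3·(24/5)+(36/5))·3)/(2·12³·200000) = 567/12500000 rad
Load 2 — applied couple M₀=15 kN·m at a=6 m (b=L-a=6):
  θ_2 = (R_Ax²/2 - M_Ax)/EI  [x≤a] with R_A=15/8, M_A=15/4 = ((15/8)·3²/2 - (15/4)·3)/200000 = -9/640000 rad
Load 3 — uniform load w=6 kN/m over full span:
  θ_3 = -wx(L-x)(L-2x)/(12EI) = -6·3·(12-3)·(12-2·3)/(12·200000) = -81/200000 rad
Superposition: θ = Σ θ_i = -149481/400000000 rad ≈ -0.000374 rad

θ(3) = -149481/400000000 rad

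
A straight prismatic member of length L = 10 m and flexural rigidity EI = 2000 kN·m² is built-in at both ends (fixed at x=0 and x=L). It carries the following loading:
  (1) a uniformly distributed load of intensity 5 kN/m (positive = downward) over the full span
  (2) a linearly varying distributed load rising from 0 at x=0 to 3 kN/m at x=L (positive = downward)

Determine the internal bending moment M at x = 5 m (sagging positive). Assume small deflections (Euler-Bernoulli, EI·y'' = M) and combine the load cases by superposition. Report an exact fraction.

M(5) = 325/12 kN·m

Load 1 — uniform load w=5 kN/m over full span:
  M_1 = wLx/2 - wL²/12 - wx²/2 = 5·10·5/2 - 5·10²/12 - 5·5²/2 = 125/6 kN·m
Load 2 — triangular load w₀=3 kN/m (0→w₀ over full span):
  M_2 = 3w₀Lx/20 - w₀L²/30 - w₀x³/(6L) = 3·3·10·5/20 - 3·10²/30 - 3·5³/(6·10) = 25/4 kN·m
Superposition: M = Σ M_i = 325/12 kN·m ≈ 27.083333 kN·m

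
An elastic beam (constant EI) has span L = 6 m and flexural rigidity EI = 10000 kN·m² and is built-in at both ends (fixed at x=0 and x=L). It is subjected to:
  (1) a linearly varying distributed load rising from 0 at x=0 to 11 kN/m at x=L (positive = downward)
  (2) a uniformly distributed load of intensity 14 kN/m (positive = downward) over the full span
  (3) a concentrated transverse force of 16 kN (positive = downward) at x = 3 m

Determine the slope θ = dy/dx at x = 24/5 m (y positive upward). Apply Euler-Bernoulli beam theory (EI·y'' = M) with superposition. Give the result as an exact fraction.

Load 1 — triangular load w₀=11 kN/m (0→w₀ over full span):
  θ_1 = -w₀(2x(L-x)(L-2x)(x+2L)+x²(L-x)²)/(120LEI) = -11·(2·(24/5)·(6-(24/5))·(6-2·(24/5))·((24/5)+2·6)+(24/5)²·(6-(24/5))²)/(120·6·10000) = 396/390625 rad
Load 2 — uniform load w=14 kN/m over full span:
  θ_2 = -wx(L-x)(L-2x)/(12EI) = -14·(24/5)·(6-(24/5))·(6-2·(24/5))/(12·10000) = 189/78125 rad
Load 3 — point force P=16 kN at a=3 m (b=L-a=3):
  θ_3 = Pa²(L-x)(2bL-(3b+a)(L-x))/(2L³EI)  [x>a] = 16·3²·(6-(24/5))·(2·3·6-(3·3+3)·(6-(24/5)))/(2·6³·10000) = 27/31250 rad
Superposition: θ = Σ θ_i = 3357/781250 rad ≈ 0.004297 rad

θ(24/5) = 3357/781250 rad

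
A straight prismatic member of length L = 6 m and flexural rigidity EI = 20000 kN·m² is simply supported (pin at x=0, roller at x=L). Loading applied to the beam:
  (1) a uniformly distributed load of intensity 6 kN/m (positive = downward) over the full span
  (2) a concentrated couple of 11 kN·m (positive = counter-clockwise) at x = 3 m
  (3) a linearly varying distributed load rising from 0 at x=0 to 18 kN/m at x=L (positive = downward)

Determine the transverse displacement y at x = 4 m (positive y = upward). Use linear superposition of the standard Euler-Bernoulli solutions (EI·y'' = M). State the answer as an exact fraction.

y(4) = -3977/360000 m

Load 1 — uniform load w=6 kN/m over full span:
  y_1 = -wx(L³-2Lx²+x³)/(24EI) = -6·4·(6³-2·6·4²+4³)/(24·20000) = -11/2500 m
Load 2 — applied couple M₀=11 kN·m at a=3 m (b=L-a=3):
  y_2 = (M₀x³/(6L)-M₀(x-a)²/2+C₁x)/EI  [x>a] with C₁=M₀(3b²-L²)/(6L)=-11/4 = (11·4³/(6·6)-11·(4-3)²/2+(-11/4)·4)/20000 = 11/72000 m
Load 3 — triangular load w₀=18 kN/m (0→w₀ over full span):
  y_3 = -w₀x(7L⁴-10L²x²+3x⁴)/(360LEI) = -18·4·(7·6⁴-10·6²·4²+3·4⁴)/(360·6·20000) = -17/2500 m
Superposition: y = Σ y_i = -3977/360000 m ≈ -0.011047 m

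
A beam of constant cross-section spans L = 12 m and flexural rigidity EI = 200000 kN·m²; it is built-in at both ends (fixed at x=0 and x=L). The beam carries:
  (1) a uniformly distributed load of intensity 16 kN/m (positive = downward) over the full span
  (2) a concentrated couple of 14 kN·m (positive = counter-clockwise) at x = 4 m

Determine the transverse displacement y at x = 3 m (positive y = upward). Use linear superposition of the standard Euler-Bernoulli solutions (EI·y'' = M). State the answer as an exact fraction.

Load 1 — uniform load w=16 kN/m over full span:
  y_1 = -wx²(L-x)²/(24EI) = -16·3²·(12-3)²/(24·200000) = -243/100000 m
Load 2 — applied couple M₀=14 kN·m at a=4 m (b=L-a=8):
  y_2 = (R_Ax³/6 - M_Ax²/2)/EI  [x≤a] with R_A=14/9, M_A=0 = ((14/9)·3³/6 - 0·3²/2)/200000 = 7/200000 m
Superposition: y = Σ y_i = -479/200000 m ≈ -0.002395 m

y(3) = -479/200000 m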